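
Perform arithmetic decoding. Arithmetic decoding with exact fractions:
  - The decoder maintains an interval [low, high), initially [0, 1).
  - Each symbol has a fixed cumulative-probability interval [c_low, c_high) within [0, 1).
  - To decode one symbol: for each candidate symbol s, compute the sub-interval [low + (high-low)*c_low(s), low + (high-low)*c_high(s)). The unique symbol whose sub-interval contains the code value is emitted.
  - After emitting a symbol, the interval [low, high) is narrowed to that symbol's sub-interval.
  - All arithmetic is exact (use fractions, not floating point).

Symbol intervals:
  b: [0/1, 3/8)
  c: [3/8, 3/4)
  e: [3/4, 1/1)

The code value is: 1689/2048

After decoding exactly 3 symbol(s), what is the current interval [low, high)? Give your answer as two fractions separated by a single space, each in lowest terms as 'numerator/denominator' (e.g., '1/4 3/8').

Step 1: interval [0/1, 1/1), width = 1/1 - 0/1 = 1/1
  'b': [0/1 + 1/1*0/1, 0/1 + 1/1*3/8) = [0/1, 3/8)
  'c': [0/1 + 1/1*3/8, 0/1 + 1/1*3/4) = [3/8, 3/4)
  'e': [0/1 + 1/1*3/4, 0/1 + 1/1*1/1) = [3/4, 1/1) <- contains code 1689/2048
  emit 'e', narrow to [3/4, 1/1)
Step 2: interval [3/4, 1/1), width = 1/1 - 3/4 = 1/4
  'b': [3/4 + 1/4*0/1, 3/4 + 1/4*3/8) = [3/4, 27/32) <- contains code 1689/2048
  'c': [3/4 + 1/4*3/8, 3/4 + 1/4*3/4) = [27/32, 15/16)
  'e': [3/4 + 1/4*3/4, 3/4 + 1/4*1/1) = [15/16, 1/1)
  emit 'b', narrow to [3/4, 27/32)
Step 3: interval [3/4, 27/32), width = 27/32 - 3/4 = 3/32
  'b': [3/4 + 3/32*0/1, 3/4 + 3/32*3/8) = [3/4, 201/256)
  'c': [3/4 + 3/32*3/8, 3/4 + 3/32*3/4) = [201/256, 105/128)
  'e': [3/4 + 3/32*3/4, 3/4 + 3/32*1/1) = [105/128, 27/32) <- contains code 1689/2048
  emit 'e', narrow to [105/128, 27/32)

Answer: 105/128 27/32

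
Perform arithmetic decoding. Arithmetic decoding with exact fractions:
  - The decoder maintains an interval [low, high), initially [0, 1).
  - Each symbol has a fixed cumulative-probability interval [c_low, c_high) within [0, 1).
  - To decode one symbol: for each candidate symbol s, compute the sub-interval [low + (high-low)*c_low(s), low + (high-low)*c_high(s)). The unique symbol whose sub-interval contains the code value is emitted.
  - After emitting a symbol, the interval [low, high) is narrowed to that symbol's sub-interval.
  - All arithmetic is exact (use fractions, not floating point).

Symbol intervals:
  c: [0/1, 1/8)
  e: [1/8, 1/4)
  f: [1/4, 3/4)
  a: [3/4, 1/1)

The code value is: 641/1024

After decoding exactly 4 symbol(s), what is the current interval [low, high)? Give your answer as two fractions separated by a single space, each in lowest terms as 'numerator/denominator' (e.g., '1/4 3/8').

Answer: 5/8 321/512

Derivation:
Step 1: interval [0/1, 1/1), width = 1/1 - 0/1 = 1/1
  'c': [0/1 + 1/1*0/1, 0/1 + 1/1*1/8) = [0/1, 1/8)
  'e': [0/1 + 1/1*1/8, 0/1 + 1/1*1/4) = [1/8, 1/4)
  'f': [0/1 + 1/1*1/4, 0/1 + 1/1*3/4) = [1/4, 3/4) <- contains code 641/1024
  'a': [0/1 + 1/1*3/4, 0/1 + 1/1*1/1) = [3/4, 1/1)
  emit 'f', narrow to [1/4, 3/4)
Step 2: interval [1/4, 3/4), width = 3/4 - 1/4 = 1/2
  'c': [1/4 + 1/2*0/1, 1/4 + 1/2*1/8) = [1/4, 5/16)
  'e': [1/4 + 1/2*1/8, 1/4 + 1/2*1/4) = [5/16, 3/8)
  'f': [1/4 + 1/2*1/4, 1/4 + 1/2*3/4) = [3/8, 5/8)
  'a': [1/4 + 1/2*3/4, 1/4 + 1/2*1/1) = [5/8, 3/4) <- contains code 641/1024
  emit 'a', narrow to [5/8, 3/4)
Step 3: interval [5/8, 3/4), width = 3/4 - 5/8 = 1/8
  'c': [5/8 + 1/8*0/1, 5/8 + 1/8*1/8) = [5/8, 41/64) <- contains code 641/1024
  'e': [5/8 + 1/8*1/8, 5/8 + 1/8*1/4) = [41/64, 21/32)
  'f': [5/8 + 1/8*1/4, 5/8 + 1/8*3/4) = [21/32, 23/32)
  'a': [5/8 + 1/8*3/4, 5/8 + 1/8*1/1) = [23/32, 3/4)
  emit 'c', narrow to [5/8, 41/64)
Step 4: interval [5/8, 41/64), width = 41/64 - 5/8 = 1/64
  'c': [5/8 + 1/64*0/1, 5/8 + 1/64*1/8) = [5/8, 321/512) <- contains code 641/1024
  'e': [5/8 + 1/64*1/8, 5/8 + 1/64*1/4) = [321/512, 161/256)
  'f': [5/8 + 1/64*1/4, 5/8 + 1/64*3/4) = [161/256, 163/256)
  'a': [5/8 + 1/64*3/4, 5/8 + 1/64*1/1) = [163/256, 41/64)
  emit 'c', narrow to [5/8, 321/512)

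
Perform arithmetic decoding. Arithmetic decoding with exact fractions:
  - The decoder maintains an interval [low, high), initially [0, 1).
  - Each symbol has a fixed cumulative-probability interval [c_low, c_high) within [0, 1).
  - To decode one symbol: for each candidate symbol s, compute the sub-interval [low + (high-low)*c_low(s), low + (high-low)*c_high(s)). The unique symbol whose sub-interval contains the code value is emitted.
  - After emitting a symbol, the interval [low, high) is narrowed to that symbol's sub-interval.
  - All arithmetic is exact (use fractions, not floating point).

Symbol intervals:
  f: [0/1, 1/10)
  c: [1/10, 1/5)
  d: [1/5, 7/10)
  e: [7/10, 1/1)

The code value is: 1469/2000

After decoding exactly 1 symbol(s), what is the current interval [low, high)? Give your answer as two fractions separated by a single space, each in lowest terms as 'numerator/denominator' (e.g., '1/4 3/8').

Step 1: interval [0/1, 1/1), width = 1/1 - 0/1 = 1/1
  'f': [0/1 + 1/1*0/1, 0/1 + 1/1*1/10) = [0/1, 1/10)
  'c': [0/1 + 1/1*1/10, 0/1 + 1/1*1/5) = [1/10, 1/5)
  'd': [0/1 + 1/1*1/5, 0/1 + 1/1*7/10) = [1/5, 7/10)
  'e': [0/1 + 1/1*7/10, 0/1 + 1/1*1/1) = [7/10, 1/1) <- contains code 1469/2000
  emit 'e', narrow to [7/10, 1/1)

Answer: 7/10 1/1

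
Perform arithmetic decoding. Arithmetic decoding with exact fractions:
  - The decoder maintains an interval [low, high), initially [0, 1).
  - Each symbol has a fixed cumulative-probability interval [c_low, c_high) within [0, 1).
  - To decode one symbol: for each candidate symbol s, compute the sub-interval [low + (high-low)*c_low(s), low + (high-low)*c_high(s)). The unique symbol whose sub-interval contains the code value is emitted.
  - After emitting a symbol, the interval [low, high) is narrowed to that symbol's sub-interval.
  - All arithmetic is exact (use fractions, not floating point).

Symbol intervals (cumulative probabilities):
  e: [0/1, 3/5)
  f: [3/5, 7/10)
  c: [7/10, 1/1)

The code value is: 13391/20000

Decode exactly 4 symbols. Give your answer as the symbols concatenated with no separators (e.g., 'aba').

Answer: ffcc

Derivation:
Step 1: interval [0/1, 1/1), width = 1/1 - 0/1 = 1/1
  'e': [0/1 + 1/1*0/1, 0/1 + 1/1*3/5) = [0/1, 3/5)
  'f': [0/1 + 1/1*3/5, 0/1 + 1/1*7/10) = [3/5, 7/10) <- contains code 13391/20000
  'c': [0/1 + 1/1*7/10, 0/1 + 1/1*1/1) = [7/10, 1/1)
  emit 'f', narrow to [3/5, 7/10)
Step 2: interval [3/5, 7/10), width = 7/10 - 3/5 = 1/10
  'e': [3/5 + 1/10*0/1, 3/5 + 1/10*3/5) = [3/5, 33/50)
  'f': [3/5 + 1/10*3/5, 3/5 + 1/10*7/10) = [33/50, 67/100) <- contains code 13391/20000
  'c': [3/5 + 1/10*7/10, 3/5 + 1/10*1/1) = [67/100, 7/10)
  emit 'f', narrow to [33/50, 67/100)
Step 3: interval [33/50, 67/100), width = 67/100 - 33/50 = 1/100
  'e': [33/50 + 1/100*0/1, 33/50 + 1/100*3/5) = [33/50, 333/500)
  'f': [33/50 + 1/100*3/5, 33/50 + 1/100*7/10) = [333/500, 667/1000)
  'c': [33/50 + 1/100*7/10, 33/50 + 1/100*1/1) = [667/1000, 67/100) <- contains code 13391/20000
  emit 'c', narrow to [667/1000, 67/100)
Step 4: interval [667/1000, 67/100), width = 67/100 - 667/1000 = 3/1000
  'e': [667/1000 + 3/1000*0/1, 667/1000 + 3/1000*3/5) = [667/1000, 418/625)
  'f': [667/1000 + 3/1000*3/5, 667/1000 + 3/1000*7/10) = [418/625, 6691/10000)
  'c': [667/1000 + 3/1000*7/10, 667/1000 + 3/1000*1/1) = [6691/10000, 67/100) <- contains code 13391/20000
  emit 'c', narrow to [6691/10000, 67/100)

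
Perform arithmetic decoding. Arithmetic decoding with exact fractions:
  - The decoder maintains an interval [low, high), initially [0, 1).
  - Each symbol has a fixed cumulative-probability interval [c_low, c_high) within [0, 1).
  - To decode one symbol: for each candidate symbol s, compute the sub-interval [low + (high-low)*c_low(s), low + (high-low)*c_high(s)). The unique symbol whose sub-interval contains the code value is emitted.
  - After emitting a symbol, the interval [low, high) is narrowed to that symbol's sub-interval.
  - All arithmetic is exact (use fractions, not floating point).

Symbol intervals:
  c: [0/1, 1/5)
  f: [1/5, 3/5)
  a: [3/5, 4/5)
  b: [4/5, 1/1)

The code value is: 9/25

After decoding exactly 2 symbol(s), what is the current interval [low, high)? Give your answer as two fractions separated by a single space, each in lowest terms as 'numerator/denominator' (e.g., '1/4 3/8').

Answer: 7/25 11/25

Derivation:
Step 1: interval [0/1, 1/1), width = 1/1 - 0/1 = 1/1
  'c': [0/1 + 1/1*0/1, 0/1 + 1/1*1/5) = [0/1, 1/5)
  'f': [0/1 + 1/1*1/5, 0/1 + 1/1*3/5) = [1/5, 3/5) <- contains code 9/25
  'a': [0/1 + 1/1*3/5, 0/1 + 1/1*4/5) = [3/5, 4/5)
  'b': [0/1 + 1/1*4/5, 0/1 + 1/1*1/1) = [4/5, 1/1)
  emit 'f', narrow to [1/5, 3/5)
Step 2: interval [1/5, 3/5), width = 3/5 - 1/5 = 2/5
  'c': [1/5 + 2/5*0/1, 1/5 + 2/5*1/5) = [1/5, 7/25)
  'f': [1/5 + 2/5*1/5, 1/5 + 2/5*3/5) = [7/25, 11/25) <- contains code 9/25
  'a': [1/5 + 2/5*3/5, 1/5 + 2/5*4/5) = [11/25, 13/25)
  'b': [1/5 + 2/5*4/5, 1/5 + 2/5*1/1) = [13/25, 3/5)
  emit 'f', narrow to [7/25, 11/25)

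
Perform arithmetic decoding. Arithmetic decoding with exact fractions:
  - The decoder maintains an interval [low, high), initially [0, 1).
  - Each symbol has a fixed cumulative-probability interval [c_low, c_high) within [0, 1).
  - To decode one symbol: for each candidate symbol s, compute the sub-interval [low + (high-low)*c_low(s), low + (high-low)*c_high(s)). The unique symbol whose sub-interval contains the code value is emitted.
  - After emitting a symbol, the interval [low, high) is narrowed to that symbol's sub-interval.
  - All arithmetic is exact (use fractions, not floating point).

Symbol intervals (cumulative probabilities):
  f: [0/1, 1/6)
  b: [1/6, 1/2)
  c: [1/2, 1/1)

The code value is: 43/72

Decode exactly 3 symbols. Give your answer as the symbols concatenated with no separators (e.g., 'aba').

Step 1: interval [0/1, 1/1), width = 1/1 - 0/1 = 1/1
  'f': [0/1 + 1/1*0/1, 0/1 + 1/1*1/6) = [0/1, 1/6)
  'b': [0/1 + 1/1*1/6, 0/1 + 1/1*1/2) = [1/6, 1/2)
  'c': [0/1 + 1/1*1/2, 0/1 + 1/1*1/1) = [1/2, 1/1) <- contains code 43/72
  emit 'c', narrow to [1/2, 1/1)
Step 2: interval [1/2, 1/1), width = 1/1 - 1/2 = 1/2
  'f': [1/2 + 1/2*0/1, 1/2 + 1/2*1/6) = [1/2, 7/12)
  'b': [1/2 + 1/2*1/6, 1/2 + 1/2*1/2) = [7/12, 3/4) <- contains code 43/72
  'c': [1/2 + 1/2*1/2, 1/2 + 1/2*1/1) = [3/4, 1/1)
  emit 'b', narrow to [7/12, 3/4)
Step 3: interval [7/12, 3/4), width = 3/4 - 7/12 = 1/6
  'f': [7/12 + 1/6*0/1, 7/12 + 1/6*1/6) = [7/12, 11/18) <- contains code 43/72
  'b': [7/12 + 1/6*1/6, 7/12 + 1/6*1/2) = [11/18, 2/3)
  'c': [7/12 + 1/6*1/2, 7/12 + 1/6*1/1) = [2/3, 3/4)
  emit 'f', narrow to [7/12, 11/18)

Answer: cbf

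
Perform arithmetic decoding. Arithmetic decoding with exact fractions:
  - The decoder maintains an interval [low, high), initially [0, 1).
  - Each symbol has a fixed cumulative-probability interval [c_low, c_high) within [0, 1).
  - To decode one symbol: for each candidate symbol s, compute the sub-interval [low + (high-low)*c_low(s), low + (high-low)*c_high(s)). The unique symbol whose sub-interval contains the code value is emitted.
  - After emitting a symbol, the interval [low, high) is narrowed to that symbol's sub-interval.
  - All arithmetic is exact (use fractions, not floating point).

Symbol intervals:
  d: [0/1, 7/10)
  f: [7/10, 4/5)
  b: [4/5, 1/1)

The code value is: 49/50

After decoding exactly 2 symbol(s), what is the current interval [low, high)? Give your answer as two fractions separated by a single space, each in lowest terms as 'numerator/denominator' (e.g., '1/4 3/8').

Step 1: interval [0/1, 1/1), width = 1/1 - 0/1 = 1/1
  'd': [0/1 + 1/1*0/1, 0/1 + 1/1*7/10) = [0/1, 7/10)
  'f': [0/1 + 1/1*7/10, 0/1 + 1/1*4/5) = [7/10, 4/5)
  'b': [0/1 + 1/1*4/5, 0/1 + 1/1*1/1) = [4/5, 1/1) <- contains code 49/50
  emit 'b', narrow to [4/5, 1/1)
Step 2: interval [4/5, 1/1), width = 1/1 - 4/5 = 1/5
  'd': [4/5 + 1/5*0/1, 4/5 + 1/5*7/10) = [4/5, 47/50)
  'f': [4/5 + 1/5*7/10, 4/5 + 1/5*4/5) = [47/50, 24/25)
  'b': [4/5 + 1/5*4/5, 4/5 + 1/5*1/1) = [24/25, 1/1) <- contains code 49/50
  emit 'b', narrow to [24/25, 1/1)

Answer: 24/25 1/1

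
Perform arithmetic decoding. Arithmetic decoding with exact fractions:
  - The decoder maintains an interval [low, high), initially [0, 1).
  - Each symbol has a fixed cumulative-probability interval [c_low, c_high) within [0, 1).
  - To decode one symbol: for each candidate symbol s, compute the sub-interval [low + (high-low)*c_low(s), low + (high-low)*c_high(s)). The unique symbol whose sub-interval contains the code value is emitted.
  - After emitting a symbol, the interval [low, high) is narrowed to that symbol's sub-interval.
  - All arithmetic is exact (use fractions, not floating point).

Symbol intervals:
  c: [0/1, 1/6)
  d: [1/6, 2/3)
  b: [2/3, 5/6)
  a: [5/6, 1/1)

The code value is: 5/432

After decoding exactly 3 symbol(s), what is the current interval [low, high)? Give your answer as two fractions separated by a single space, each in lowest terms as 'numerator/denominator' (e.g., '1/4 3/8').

Answer: 1/216 1/54

Derivation:
Step 1: interval [0/1, 1/1), width = 1/1 - 0/1 = 1/1
  'c': [0/1 + 1/1*0/1, 0/1 + 1/1*1/6) = [0/1, 1/6) <- contains code 5/432
  'd': [0/1 + 1/1*1/6, 0/1 + 1/1*2/3) = [1/6, 2/3)
  'b': [0/1 + 1/1*2/3, 0/1 + 1/1*5/6) = [2/3, 5/6)
  'a': [0/1 + 1/1*5/6, 0/1 + 1/1*1/1) = [5/6, 1/1)
  emit 'c', narrow to [0/1, 1/6)
Step 2: interval [0/1, 1/6), width = 1/6 - 0/1 = 1/6
  'c': [0/1 + 1/6*0/1, 0/1 + 1/6*1/6) = [0/1, 1/36) <- contains code 5/432
  'd': [0/1 + 1/6*1/6, 0/1 + 1/6*2/3) = [1/36, 1/9)
  'b': [0/1 + 1/6*2/3, 0/1 + 1/6*5/6) = [1/9, 5/36)
  'a': [0/1 + 1/6*5/6, 0/1 + 1/6*1/1) = [5/36, 1/6)
  emit 'c', narrow to [0/1, 1/36)
Step 3: interval [0/1, 1/36), width = 1/36 - 0/1 = 1/36
  'c': [0/1 + 1/36*0/1, 0/1 + 1/36*1/6) = [0/1, 1/216)
  'd': [0/1 + 1/36*1/6, 0/1 + 1/36*2/3) = [1/216, 1/54) <- contains code 5/432
  'b': [0/1 + 1/36*2/3, 0/1 + 1/36*5/6) = [1/54, 5/216)
  'a': [0/1 + 1/36*5/6, 0/1 + 1/36*1/1) = [5/216, 1/36)
  emit 'd', narrow to [1/216, 1/54)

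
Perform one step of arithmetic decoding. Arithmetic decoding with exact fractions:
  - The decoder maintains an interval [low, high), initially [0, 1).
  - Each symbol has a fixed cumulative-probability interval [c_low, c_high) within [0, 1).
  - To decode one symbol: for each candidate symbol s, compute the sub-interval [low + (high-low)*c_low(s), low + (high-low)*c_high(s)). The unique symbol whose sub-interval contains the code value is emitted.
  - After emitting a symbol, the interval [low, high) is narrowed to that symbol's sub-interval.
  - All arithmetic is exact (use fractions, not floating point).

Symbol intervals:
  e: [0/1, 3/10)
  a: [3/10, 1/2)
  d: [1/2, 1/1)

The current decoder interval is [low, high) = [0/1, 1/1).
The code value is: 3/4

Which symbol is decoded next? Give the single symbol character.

Answer: d

Derivation:
Interval width = high − low = 1/1 − 0/1 = 1/1
Scaled code = (code − low) / width = (3/4 − 0/1) / 1/1 = 3/4
  e: [0/1, 3/10) 
  a: [3/10, 1/2) 
  d: [1/2, 1/1) ← scaled code falls here ✓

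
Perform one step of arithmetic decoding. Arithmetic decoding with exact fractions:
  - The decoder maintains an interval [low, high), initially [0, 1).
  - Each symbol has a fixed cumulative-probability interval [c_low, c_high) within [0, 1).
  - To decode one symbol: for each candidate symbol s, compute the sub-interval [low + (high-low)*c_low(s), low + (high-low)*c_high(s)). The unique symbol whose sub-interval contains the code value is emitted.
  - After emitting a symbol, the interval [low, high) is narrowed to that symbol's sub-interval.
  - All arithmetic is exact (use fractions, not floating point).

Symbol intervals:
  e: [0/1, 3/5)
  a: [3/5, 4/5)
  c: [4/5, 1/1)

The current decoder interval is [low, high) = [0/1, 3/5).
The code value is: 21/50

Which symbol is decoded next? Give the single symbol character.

Answer: a

Derivation:
Interval width = high − low = 3/5 − 0/1 = 3/5
Scaled code = (code − low) / width = (21/50 − 0/1) / 3/5 = 7/10
  e: [0/1, 3/5) 
  a: [3/5, 4/5) ← scaled code falls here ✓
  c: [4/5, 1/1) 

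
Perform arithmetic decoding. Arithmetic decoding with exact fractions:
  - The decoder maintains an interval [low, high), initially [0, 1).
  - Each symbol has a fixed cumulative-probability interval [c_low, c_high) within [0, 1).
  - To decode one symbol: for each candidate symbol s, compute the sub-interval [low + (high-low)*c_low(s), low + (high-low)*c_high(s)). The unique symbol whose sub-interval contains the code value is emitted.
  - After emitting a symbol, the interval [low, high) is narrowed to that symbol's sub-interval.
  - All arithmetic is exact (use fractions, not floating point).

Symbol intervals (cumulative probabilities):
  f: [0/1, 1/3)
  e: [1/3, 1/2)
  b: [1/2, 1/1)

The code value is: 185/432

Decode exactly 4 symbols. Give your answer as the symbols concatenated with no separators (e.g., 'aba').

Answer: ebfe

Derivation:
Step 1: interval [0/1, 1/1), width = 1/1 - 0/1 = 1/1
  'f': [0/1 + 1/1*0/1, 0/1 + 1/1*1/3) = [0/1, 1/3)
  'e': [0/1 + 1/1*1/3, 0/1 + 1/1*1/2) = [1/3, 1/2) <- contains code 185/432
  'b': [0/1 + 1/1*1/2, 0/1 + 1/1*1/1) = [1/2, 1/1)
  emit 'e', narrow to [1/3, 1/2)
Step 2: interval [1/3, 1/2), width = 1/2 - 1/3 = 1/6
  'f': [1/3 + 1/6*0/1, 1/3 + 1/6*1/3) = [1/3, 7/18)
  'e': [1/3 + 1/6*1/3, 1/3 + 1/6*1/2) = [7/18, 5/12)
  'b': [1/3 + 1/6*1/2, 1/3 + 1/6*1/1) = [5/12, 1/2) <- contains code 185/432
  emit 'b', narrow to [5/12, 1/2)
Step 3: interval [5/12, 1/2), width = 1/2 - 5/12 = 1/12
  'f': [5/12 + 1/12*0/1, 5/12 + 1/12*1/3) = [5/12, 4/9) <- contains code 185/432
  'e': [5/12 + 1/12*1/3, 5/12 + 1/12*1/2) = [4/9, 11/24)
  'b': [5/12 + 1/12*1/2, 5/12 + 1/12*1/1) = [11/24, 1/2)
  emit 'f', narrow to [5/12, 4/9)
Step 4: interval [5/12, 4/9), width = 4/9 - 5/12 = 1/36
  'f': [5/12 + 1/36*0/1, 5/12 + 1/36*1/3) = [5/12, 23/54)
  'e': [5/12 + 1/36*1/3, 5/12 + 1/36*1/2) = [23/54, 31/72) <- contains code 185/432
  'b': [5/12 + 1/36*1/2, 5/12 + 1/36*1/1) = [31/72, 4/9)
  emit 'e', narrow to [23/54, 31/72)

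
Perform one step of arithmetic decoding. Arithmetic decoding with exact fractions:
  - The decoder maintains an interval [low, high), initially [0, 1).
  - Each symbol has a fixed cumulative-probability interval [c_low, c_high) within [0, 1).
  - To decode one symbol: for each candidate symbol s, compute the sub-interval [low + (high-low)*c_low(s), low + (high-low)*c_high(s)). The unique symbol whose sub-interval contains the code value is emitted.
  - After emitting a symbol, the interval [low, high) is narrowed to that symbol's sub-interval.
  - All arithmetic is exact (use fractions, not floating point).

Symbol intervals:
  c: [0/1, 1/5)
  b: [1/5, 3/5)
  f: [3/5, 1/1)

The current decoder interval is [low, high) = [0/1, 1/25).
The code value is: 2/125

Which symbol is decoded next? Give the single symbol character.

Interval width = high − low = 1/25 − 0/1 = 1/25
Scaled code = (code − low) / width = (2/125 − 0/1) / 1/25 = 2/5
  c: [0/1, 1/5) 
  b: [1/5, 3/5) ← scaled code falls here ✓
  f: [3/5, 1/1) 

Answer: b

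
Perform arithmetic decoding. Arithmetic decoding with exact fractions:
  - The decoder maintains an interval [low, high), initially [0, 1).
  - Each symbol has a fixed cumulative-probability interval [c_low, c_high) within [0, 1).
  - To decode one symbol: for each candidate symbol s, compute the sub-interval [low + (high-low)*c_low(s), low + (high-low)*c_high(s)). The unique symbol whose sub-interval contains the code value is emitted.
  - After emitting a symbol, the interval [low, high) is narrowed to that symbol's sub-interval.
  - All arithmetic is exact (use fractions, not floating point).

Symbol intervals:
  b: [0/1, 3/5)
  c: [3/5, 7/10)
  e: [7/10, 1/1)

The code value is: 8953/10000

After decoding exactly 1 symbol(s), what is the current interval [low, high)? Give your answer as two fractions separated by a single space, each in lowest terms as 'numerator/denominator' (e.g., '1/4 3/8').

Answer: 7/10 1/1

Derivation:
Step 1: interval [0/1, 1/1), width = 1/1 - 0/1 = 1/1
  'b': [0/1 + 1/1*0/1, 0/1 + 1/1*3/5) = [0/1, 3/5)
  'c': [0/1 + 1/1*3/5, 0/1 + 1/1*7/10) = [3/5, 7/10)
  'e': [0/1 + 1/1*7/10, 0/1 + 1/1*1/1) = [7/10, 1/1) <- contains code 8953/10000
  emit 'e', narrow to [7/10, 1/1)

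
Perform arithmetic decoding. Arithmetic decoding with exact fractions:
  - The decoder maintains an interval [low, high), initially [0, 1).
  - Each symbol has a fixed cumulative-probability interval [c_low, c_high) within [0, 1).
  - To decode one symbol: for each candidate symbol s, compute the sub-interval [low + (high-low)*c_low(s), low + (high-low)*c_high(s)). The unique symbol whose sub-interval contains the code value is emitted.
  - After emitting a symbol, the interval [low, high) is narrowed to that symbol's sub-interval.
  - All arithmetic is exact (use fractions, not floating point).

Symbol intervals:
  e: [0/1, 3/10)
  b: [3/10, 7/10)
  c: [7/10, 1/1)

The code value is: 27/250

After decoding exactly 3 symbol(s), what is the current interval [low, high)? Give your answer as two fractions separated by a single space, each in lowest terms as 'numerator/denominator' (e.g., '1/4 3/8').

Step 1: interval [0/1, 1/1), width = 1/1 - 0/1 = 1/1
  'e': [0/1 + 1/1*0/1, 0/1 + 1/1*3/10) = [0/1, 3/10) <- contains code 27/250
  'b': [0/1 + 1/1*3/10, 0/1 + 1/1*7/10) = [3/10, 7/10)
  'c': [0/1 + 1/1*7/10, 0/1 + 1/1*1/1) = [7/10, 1/1)
  emit 'e', narrow to [0/1, 3/10)
Step 2: interval [0/1, 3/10), width = 3/10 - 0/1 = 3/10
  'e': [0/1 + 3/10*0/1, 0/1 + 3/10*3/10) = [0/1, 9/100)
  'b': [0/1 + 3/10*3/10, 0/1 + 3/10*7/10) = [9/100, 21/100) <- contains code 27/250
  'c': [0/1 + 3/10*7/10, 0/1 + 3/10*1/1) = [21/100, 3/10)
  emit 'b', narrow to [9/100, 21/100)
Step 3: interval [9/100, 21/100), width = 21/100 - 9/100 = 3/25
  'e': [9/100 + 3/25*0/1, 9/100 + 3/25*3/10) = [9/100, 63/500) <- contains code 27/250
  'b': [9/100 + 3/25*3/10, 9/100 + 3/25*7/10) = [63/500, 87/500)
  'c': [9/100 + 3/25*7/10, 9/100 + 3/25*1/1) = [87/500, 21/100)
  emit 'e', narrow to [9/100, 63/500)

Answer: 9/100 63/500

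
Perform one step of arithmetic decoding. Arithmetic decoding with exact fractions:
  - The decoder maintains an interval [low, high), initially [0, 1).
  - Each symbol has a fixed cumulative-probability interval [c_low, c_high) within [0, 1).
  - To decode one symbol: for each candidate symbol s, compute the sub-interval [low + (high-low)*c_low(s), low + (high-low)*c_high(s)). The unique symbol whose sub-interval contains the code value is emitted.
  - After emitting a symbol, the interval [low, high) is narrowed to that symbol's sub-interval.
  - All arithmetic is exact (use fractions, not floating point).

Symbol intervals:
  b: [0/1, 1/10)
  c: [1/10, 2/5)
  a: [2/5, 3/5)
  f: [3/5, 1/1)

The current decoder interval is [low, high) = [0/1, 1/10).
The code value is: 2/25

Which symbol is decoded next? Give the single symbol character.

Answer: f

Derivation:
Interval width = high − low = 1/10 − 0/1 = 1/10
Scaled code = (code − low) / width = (2/25 − 0/1) / 1/10 = 4/5
  b: [0/1, 1/10) 
  c: [1/10, 2/5) 
  a: [2/5, 3/5) 
  f: [3/5, 1/1) ← scaled code falls here ✓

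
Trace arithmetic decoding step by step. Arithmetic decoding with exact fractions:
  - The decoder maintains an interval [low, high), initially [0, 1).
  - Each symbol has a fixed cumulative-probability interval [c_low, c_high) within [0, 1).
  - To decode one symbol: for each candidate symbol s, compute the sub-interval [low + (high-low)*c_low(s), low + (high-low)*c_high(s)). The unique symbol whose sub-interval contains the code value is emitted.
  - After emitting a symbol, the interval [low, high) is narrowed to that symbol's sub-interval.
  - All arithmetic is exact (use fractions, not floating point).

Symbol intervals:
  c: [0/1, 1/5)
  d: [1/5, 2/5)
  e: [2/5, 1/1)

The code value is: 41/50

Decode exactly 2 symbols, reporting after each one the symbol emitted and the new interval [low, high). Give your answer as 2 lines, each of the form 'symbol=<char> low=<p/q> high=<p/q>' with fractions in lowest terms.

Step 1: interval [0/1, 1/1), width = 1/1 - 0/1 = 1/1
  'c': [0/1 + 1/1*0/1, 0/1 + 1/1*1/5) = [0/1, 1/5)
  'd': [0/1 + 1/1*1/5, 0/1 + 1/1*2/5) = [1/5, 2/5)
  'e': [0/1 + 1/1*2/5, 0/1 + 1/1*1/1) = [2/5, 1/1) <- contains code 41/50
  emit 'e', narrow to [2/5, 1/1)
Step 2: interval [2/5, 1/1), width = 1/1 - 2/5 = 3/5
  'c': [2/5 + 3/5*0/1, 2/5 + 3/5*1/5) = [2/5, 13/25)
  'd': [2/5 + 3/5*1/5, 2/5 + 3/5*2/5) = [13/25, 16/25)
  'e': [2/5 + 3/5*2/5, 2/5 + 3/5*1/1) = [16/25, 1/1) <- contains code 41/50
  emit 'e', narrow to [16/25, 1/1)

Answer: symbol=e low=2/5 high=1/1
symbol=e low=16/25 high=1/1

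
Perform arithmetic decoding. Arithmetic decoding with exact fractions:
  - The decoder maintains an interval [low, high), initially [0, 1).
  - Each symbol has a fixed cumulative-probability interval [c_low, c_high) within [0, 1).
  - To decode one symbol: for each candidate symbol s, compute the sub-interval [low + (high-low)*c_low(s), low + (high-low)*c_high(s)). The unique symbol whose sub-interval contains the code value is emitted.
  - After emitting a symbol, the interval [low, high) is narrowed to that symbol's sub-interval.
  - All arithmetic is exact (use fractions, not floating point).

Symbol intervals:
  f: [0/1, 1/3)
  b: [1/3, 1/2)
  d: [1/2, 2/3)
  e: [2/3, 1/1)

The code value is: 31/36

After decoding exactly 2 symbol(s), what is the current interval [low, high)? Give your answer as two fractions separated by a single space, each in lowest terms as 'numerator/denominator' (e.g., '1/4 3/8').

Step 1: interval [0/1, 1/1), width = 1/1 - 0/1 = 1/1
  'f': [0/1 + 1/1*0/1, 0/1 + 1/1*1/3) = [0/1, 1/3)
  'b': [0/1 + 1/1*1/3, 0/1 + 1/1*1/2) = [1/3, 1/2)
  'd': [0/1 + 1/1*1/2, 0/1 + 1/1*2/3) = [1/2, 2/3)
  'e': [0/1 + 1/1*2/3, 0/1 + 1/1*1/1) = [2/3, 1/1) <- contains code 31/36
  emit 'e', narrow to [2/3, 1/1)
Step 2: interval [2/3, 1/1), width = 1/1 - 2/3 = 1/3
  'f': [2/3 + 1/3*0/1, 2/3 + 1/3*1/3) = [2/3, 7/9)
  'b': [2/3 + 1/3*1/3, 2/3 + 1/3*1/2) = [7/9, 5/6)
  'd': [2/3 + 1/3*1/2, 2/3 + 1/3*2/3) = [5/6, 8/9) <- contains code 31/36
  'e': [2/3 + 1/3*2/3, 2/3 + 1/3*1/1) = [8/9, 1/1)
  emit 'd', narrow to [5/6, 8/9)

Answer: 5/6 8/9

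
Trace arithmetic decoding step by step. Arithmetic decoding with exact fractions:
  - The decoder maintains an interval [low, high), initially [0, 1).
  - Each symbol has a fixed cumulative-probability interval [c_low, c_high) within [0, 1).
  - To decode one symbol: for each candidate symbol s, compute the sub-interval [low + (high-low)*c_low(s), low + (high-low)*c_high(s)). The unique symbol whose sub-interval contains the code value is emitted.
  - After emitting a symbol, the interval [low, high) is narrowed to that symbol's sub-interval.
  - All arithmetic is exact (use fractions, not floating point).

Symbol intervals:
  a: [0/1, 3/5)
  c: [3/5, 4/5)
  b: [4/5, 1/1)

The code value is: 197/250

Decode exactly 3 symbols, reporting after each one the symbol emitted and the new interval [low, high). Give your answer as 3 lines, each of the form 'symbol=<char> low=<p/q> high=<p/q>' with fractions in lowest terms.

Step 1: interval [0/1, 1/1), width = 1/1 - 0/1 = 1/1
  'a': [0/1 + 1/1*0/1, 0/1 + 1/1*3/5) = [0/1, 3/5)
  'c': [0/1 + 1/1*3/5, 0/1 + 1/1*4/5) = [3/5, 4/5) <- contains code 197/250
  'b': [0/1 + 1/1*4/5, 0/1 + 1/1*1/1) = [4/5, 1/1)
  emit 'c', narrow to [3/5, 4/5)
Step 2: interval [3/5, 4/5), width = 4/5 - 3/5 = 1/5
  'a': [3/5 + 1/5*0/1, 3/5 + 1/5*3/5) = [3/5, 18/25)
  'c': [3/5 + 1/5*3/5, 3/5 + 1/5*4/5) = [18/25, 19/25)
  'b': [3/5 + 1/5*4/5, 3/5 + 1/5*1/1) = [19/25, 4/5) <- contains code 197/250
  emit 'b', narrow to [19/25, 4/5)
Step 3: interval [19/25, 4/5), width = 4/5 - 19/25 = 1/25
  'a': [19/25 + 1/25*0/1, 19/25 + 1/25*3/5) = [19/25, 98/125)
  'c': [19/25 + 1/25*3/5, 19/25 + 1/25*4/5) = [98/125, 99/125) <- contains code 197/250
  'b': [19/25 + 1/25*4/5, 19/25 + 1/25*1/1) = [99/125, 4/5)
  emit 'c', narrow to [98/125, 99/125)

Answer: symbol=c low=3/5 high=4/5
symbol=b low=19/25 high=4/5
symbol=c low=98/125 high=99/125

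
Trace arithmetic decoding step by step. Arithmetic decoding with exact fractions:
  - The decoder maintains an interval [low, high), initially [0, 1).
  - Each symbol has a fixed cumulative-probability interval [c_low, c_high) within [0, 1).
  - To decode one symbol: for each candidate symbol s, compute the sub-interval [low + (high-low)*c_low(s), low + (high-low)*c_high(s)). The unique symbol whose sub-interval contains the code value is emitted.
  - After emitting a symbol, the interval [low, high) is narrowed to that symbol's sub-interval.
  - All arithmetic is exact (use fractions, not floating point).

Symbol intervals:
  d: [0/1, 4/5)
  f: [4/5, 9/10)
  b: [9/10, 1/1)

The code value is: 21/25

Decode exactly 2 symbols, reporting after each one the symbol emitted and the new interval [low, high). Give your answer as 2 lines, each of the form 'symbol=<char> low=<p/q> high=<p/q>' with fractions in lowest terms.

Step 1: interval [0/1, 1/1), width = 1/1 - 0/1 = 1/1
  'd': [0/1 + 1/1*0/1, 0/1 + 1/1*4/5) = [0/1, 4/5)
  'f': [0/1 + 1/1*4/5, 0/1 + 1/1*9/10) = [4/5, 9/10) <- contains code 21/25
  'b': [0/1 + 1/1*9/10, 0/1 + 1/1*1/1) = [9/10, 1/1)
  emit 'f', narrow to [4/5, 9/10)
Step 2: interval [4/5, 9/10), width = 9/10 - 4/5 = 1/10
  'd': [4/5 + 1/10*0/1, 4/5 + 1/10*4/5) = [4/5, 22/25) <- contains code 21/25
  'f': [4/5 + 1/10*4/5, 4/5 + 1/10*9/10) = [22/25, 89/100)
  'b': [4/5 + 1/10*9/10, 4/5 + 1/10*1/1) = [89/100, 9/10)
  emit 'd', narrow to [4/5, 22/25)

Answer: symbol=f low=4/5 high=9/10
symbol=d low=4/5 high=22/25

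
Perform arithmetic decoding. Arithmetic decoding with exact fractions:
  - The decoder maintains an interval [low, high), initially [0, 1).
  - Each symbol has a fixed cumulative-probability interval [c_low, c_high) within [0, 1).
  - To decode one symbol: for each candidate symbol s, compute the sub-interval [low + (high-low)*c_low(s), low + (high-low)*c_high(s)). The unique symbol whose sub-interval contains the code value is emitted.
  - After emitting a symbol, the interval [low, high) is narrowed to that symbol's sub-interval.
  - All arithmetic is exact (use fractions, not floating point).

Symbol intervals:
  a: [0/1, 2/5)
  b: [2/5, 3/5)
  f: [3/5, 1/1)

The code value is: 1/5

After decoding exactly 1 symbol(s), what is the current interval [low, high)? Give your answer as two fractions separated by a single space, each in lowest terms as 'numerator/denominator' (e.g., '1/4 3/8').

Answer: 0/1 2/5

Derivation:
Step 1: interval [0/1, 1/1), width = 1/1 - 0/1 = 1/1
  'a': [0/1 + 1/1*0/1, 0/1 + 1/1*2/5) = [0/1, 2/5) <- contains code 1/5
  'b': [0/1 + 1/1*2/5, 0/1 + 1/1*3/5) = [2/5, 3/5)
  'f': [0/1 + 1/1*3/5, 0/1 + 1/1*1/1) = [3/5, 1/1)
  emit 'a', narrow to [0/1, 2/5)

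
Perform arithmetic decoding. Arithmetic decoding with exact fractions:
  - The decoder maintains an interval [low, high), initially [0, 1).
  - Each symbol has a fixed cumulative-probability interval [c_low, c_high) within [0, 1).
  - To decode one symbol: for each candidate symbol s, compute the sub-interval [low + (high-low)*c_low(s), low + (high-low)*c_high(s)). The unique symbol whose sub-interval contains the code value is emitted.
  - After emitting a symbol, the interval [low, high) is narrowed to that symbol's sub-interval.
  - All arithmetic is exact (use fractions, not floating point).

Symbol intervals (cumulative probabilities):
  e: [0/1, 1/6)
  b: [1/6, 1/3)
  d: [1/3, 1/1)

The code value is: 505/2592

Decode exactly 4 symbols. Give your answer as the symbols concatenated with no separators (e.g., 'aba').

Answer: bbee

Derivation:
Step 1: interval [0/1, 1/1), width = 1/1 - 0/1 = 1/1
  'e': [0/1 + 1/1*0/1, 0/1 + 1/1*1/6) = [0/1, 1/6)
  'b': [0/1 + 1/1*1/6, 0/1 + 1/1*1/3) = [1/6, 1/3) <- contains code 505/2592
  'd': [0/1 + 1/1*1/3, 0/1 + 1/1*1/1) = [1/3, 1/1)
  emit 'b', narrow to [1/6, 1/3)
Step 2: interval [1/6, 1/3), width = 1/3 - 1/6 = 1/6
  'e': [1/6 + 1/6*0/1, 1/6 + 1/6*1/6) = [1/6, 7/36)
  'b': [1/6 + 1/6*1/6, 1/6 + 1/6*1/3) = [7/36, 2/9) <- contains code 505/2592
  'd': [1/6 + 1/6*1/3, 1/6 + 1/6*1/1) = [2/9, 1/3)
  emit 'b', narrow to [7/36, 2/9)
Step 3: interval [7/36, 2/9), width = 2/9 - 7/36 = 1/36
  'e': [7/36 + 1/36*0/1, 7/36 + 1/36*1/6) = [7/36, 43/216) <- contains code 505/2592
  'b': [7/36 + 1/36*1/6, 7/36 + 1/36*1/3) = [43/216, 11/54)
  'd': [7/36 + 1/36*1/3, 7/36 + 1/36*1/1) = [11/54, 2/9)
  emit 'e', narrow to [7/36, 43/216)
Step 4: interval [7/36, 43/216), width = 43/216 - 7/36 = 1/216
  'e': [7/36 + 1/216*0/1, 7/36 + 1/216*1/6) = [7/36, 253/1296) <- contains code 505/2592
  'b': [7/36 + 1/216*1/6, 7/36 + 1/216*1/3) = [253/1296, 127/648)
  'd': [7/36 + 1/216*1/3, 7/36 + 1/216*1/1) = [127/648, 43/216)
  emit 'e', narrow to [7/36, 253/1296)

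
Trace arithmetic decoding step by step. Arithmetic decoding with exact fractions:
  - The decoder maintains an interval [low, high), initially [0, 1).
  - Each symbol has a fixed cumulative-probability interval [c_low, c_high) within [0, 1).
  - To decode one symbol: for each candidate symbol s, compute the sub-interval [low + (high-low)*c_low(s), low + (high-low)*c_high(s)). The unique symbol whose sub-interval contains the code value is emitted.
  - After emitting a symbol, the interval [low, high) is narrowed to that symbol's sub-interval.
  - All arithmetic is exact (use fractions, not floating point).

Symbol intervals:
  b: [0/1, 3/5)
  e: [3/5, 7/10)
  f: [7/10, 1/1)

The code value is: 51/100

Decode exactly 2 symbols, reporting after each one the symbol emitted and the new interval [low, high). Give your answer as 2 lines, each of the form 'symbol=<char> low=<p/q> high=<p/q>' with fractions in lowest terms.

Answer: symbol=b low=0/1 high=3/5
symbol=f low=21/50 high=3/5

Derivation:
Step 1: interval [0/1, 1/1), width = 1/1 - 0/1 = 1/1
  'b': [0/1 + 1/1*0/1, 0/1 + 1/1*3/5) = [0/1, 3/5) <- contains code 51/100
  'e': [0/1 + 1/1*3/5, 0/1 + 1/1*7/10) = [3/5, 7/10)
  'f': [0/1 + 1/1*7/10, 0/1 + 1/1*1/1) = [7/10, 1/1)
  emit 'b', narrow to [0/1, 3/5)
Step 2: interval [0/1, 3/5), width = 3/5 - 0/1 = 3/5
  'b': [0/1 + 3/5*0/1, 0/1 + 3/5*3/5) = [0/1, 9/25)
  'e': [0/1 + 3/5*3/5, 0/1 + 3/5*7/10) = [9/25, 21/50)
  'f': [0/1 + 3/5*7/10, 0/1 + 3/5*1/1) = [21/50, 3/5) <- contains code 51/100
  emit 'f', narrow to [21/50, 3/5)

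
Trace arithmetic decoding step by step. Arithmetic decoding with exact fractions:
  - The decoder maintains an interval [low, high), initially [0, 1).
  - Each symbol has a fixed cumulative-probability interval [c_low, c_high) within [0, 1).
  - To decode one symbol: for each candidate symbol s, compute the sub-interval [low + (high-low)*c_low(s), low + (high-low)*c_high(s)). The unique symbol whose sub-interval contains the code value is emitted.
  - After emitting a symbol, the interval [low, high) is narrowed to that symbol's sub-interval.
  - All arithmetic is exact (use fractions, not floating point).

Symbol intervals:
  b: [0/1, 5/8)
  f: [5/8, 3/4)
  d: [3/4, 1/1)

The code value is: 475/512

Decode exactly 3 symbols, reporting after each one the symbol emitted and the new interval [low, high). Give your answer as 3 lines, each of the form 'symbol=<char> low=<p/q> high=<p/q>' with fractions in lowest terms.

Step 1: interval [0/1, 1/1), width = 1/1 - 0/1 = 1/1
  'b': [0/1 + 1/1*0/1, 0/1 + 1/1*5/8) = [0/1, 5/8)
  'f': [0/1 + 1/1*5/8, 0/1 + 1/1*3/4) = [5/8, 3/4)
  'd': [0/1 + 1/1*3/4, 0/1 + 1/1*1/1) = [3/4, 1/1) <- contains code 475/512
  emit 'd', narrow to [3/4, 1/1)
Step 2: interval [3/4, 1/1), width = 1/1 - 3/4 = 1/4
  'b': [3/4 + 1/4*0/1, 3/4 + 1/4*5/8) = [3/4, 29/32)
  'f': [3/4 + 1/4*5/8, 3/4 + 1/4*3/4) = [29/32, 15/16) <- contains code 475/512
  'd': [3/4 + 1/4*3/4, 3/4 + 1/4*1/1) = [15/16, 1/1)
  emit 'f', narrow to [29/32, 15/16)
Step 3: interval [29/32, 15/16), width = 15/16 - 29/32 = 1/32
  'b': [29/32 + 1/32*0/1, 29/32 + 1/32*5/8) = [29/32, 237/256)
  'f': [29/32 + 1/32*5/8, 29/32 + 1/32*3/4) = [237/256, 119/128) <- contains code 475/512
  'd': [29/32 + 1/32*3/4, 29/32 + 1/32*1/1) = [119/128, 15/16)
  emit 'f', narrow to [237/256, 119/128)

Answer: symbol=d low=3/4 high=1/1
symbol=f low=29/32 high=15/16
symbol=f low=237/256 high=119/128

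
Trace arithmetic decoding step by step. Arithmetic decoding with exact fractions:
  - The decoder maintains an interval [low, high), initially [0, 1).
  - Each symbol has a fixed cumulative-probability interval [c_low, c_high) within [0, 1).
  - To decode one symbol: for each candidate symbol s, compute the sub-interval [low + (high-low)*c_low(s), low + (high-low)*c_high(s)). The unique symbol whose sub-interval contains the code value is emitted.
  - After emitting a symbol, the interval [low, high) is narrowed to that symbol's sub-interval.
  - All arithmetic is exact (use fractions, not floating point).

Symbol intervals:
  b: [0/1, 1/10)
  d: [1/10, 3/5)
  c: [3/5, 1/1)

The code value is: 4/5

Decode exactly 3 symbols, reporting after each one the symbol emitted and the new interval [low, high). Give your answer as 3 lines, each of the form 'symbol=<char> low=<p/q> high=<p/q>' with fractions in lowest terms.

Answer: symbol=c low=3/5 high=1/1
symbol=d low=16/25 high=21/25
symbol=c low=19/25 high=21/25

Derivation:
Step 1: interval [0/1, 1/1), width = 1/1 - 0/1 = 1/1
  'b': [0/1 + 1/1*0/1, 0/1 + 1/1*1/10) = [0/1, 1/10)
  'd': [0/1 + 1/1*1/10, 0/1 + 1/1*3/5) = [1/10, 3/5)
  'c': [0/1 + 1/1*3/5, 0/1 + 1/1*1/1) = [3/5, 1/1) <- contains code 4/5
  emit 'c', narrow to [3/5, 1/1)
Step 2: interval [3/5, 1/1), width = 1/1 - 3/5 = 2/5
  'b': [3/5 + 2/5*0/1, 3/5 + 2/5*1/10) = [3/5, 16/25)
  'd': [3/5 + 2/5*1/10, 3/5 + 2/5*3/5) = [16/25, 21/25) <- contains code 4/5
  'c': [3/5 + 2/5*3/5, 3/5 + 2/5*1/1) = [21/25, 1/1)
  emit 'd', narrow to [16/25, 21/25)
Step 3: interval [16/25, 21/25), width = 21/25 - 16/25 = 1/5
  'b': [16/25 + 1/5*0/1, 16/25 + 1/5*1/10) = [16/25, 33/50)
  'd': [16/25 + 1/5*1/10, 16/25 + 1/5*3/5) = [33/50, 19/25)
  'c': [16/25 + 1/5*3/5, 16/25 + 1/5*1/1) = [19/25, 21/25) <- contains code 4/5
  emit 'c', narrow to [19/25, 21/25)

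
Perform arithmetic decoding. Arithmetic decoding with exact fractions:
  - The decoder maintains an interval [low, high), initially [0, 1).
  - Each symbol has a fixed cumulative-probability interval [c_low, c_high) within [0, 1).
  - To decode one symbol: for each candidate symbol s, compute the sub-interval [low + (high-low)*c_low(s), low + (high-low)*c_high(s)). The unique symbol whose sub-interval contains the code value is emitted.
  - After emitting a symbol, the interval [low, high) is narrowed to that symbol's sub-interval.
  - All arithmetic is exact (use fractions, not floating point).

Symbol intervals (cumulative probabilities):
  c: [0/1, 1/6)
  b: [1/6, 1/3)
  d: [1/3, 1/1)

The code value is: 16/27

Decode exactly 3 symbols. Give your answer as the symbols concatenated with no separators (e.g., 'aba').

Answer: ddc

Derivation:
Step 1: interval [0/1, 1/1), width = 1/1 - 0/1 = 1/1
  'c': [0/1 + 1/1*0/1, 0/1 + 1/1*1/6) = [0/1, 1/6)
  'b': [0/1 + 1/1*1/6, 0/1 + 1/1*1/3) = [1/6, 1/3)
  'd': [0/1 + 1/1*1/3, 0/1 + 1/1*1/1) = [1/3, 1/1) <- contains code 16/27
  emit 'd', narrow to [1/3, 1/1)
Step 2: interval [1/3, 1/1), width = 1/1 - 1/3 = 2/3
  'c': [1/3 + 2/3*0/1, 1/3 + 2/3*1/6) = [1/3, 4/9)
  'b': [1/3 + 2/3*1/6, 1/3 + 2/3*1/3) = [4/9, 5/9)
  'd': [1/3 + 2/3*1/3, 1/3 + 2/3*1/1) = [5/9, 1/1) <- contains code 16/27
  emit 'd', narrow to [5/9, 1/1)
Step 3: interval [5/9, 1/1), width = 1/1 - 5/9 = 4/9
  'c': [5/9 + 4/9*0/1, 5/9 + 4/9*1/6) = [5/9, 17/27) <- contains code 16/27
  'b': [5/9 + 4/9*1/6, 5/9 + 4/9*1/3) = [17/27, 19/27)
  'd': [5/9 + 4/9*1/3, 5/9 + 4/9*1/1) = [19/27, 1/1)
  emit 'c', narrow to [5/9, 17/27)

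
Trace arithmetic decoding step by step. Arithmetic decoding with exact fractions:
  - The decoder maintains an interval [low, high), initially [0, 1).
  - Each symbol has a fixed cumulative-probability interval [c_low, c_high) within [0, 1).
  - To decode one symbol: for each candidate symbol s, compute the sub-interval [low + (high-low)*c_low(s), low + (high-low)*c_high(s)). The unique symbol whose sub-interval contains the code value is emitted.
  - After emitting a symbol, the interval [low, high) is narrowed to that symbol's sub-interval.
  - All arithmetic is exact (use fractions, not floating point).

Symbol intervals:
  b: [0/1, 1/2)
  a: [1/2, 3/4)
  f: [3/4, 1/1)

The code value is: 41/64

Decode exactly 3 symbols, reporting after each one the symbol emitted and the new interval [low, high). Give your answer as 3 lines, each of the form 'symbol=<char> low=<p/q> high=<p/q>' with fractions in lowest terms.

Step 1: interval [0/1, 1/1), width = 1/1 - 0/1 = 1/1
  'b': [0/1 + 1/1*0/1, 0/1 + 1/1*1/2) = [0/1, 1/2)
  'a': [0/1 + 1/1*1/2, 0/1 + 1/1*3/4) = [1/2, 3/4) <- contains code 41/64
  'f': [0/1 + 1/1*3/4, 0/1 + 1/1*1/1) = [3/4, 1/1)
  emit 'a', narrow to [1/2, 3/4)
Step 2: interval [1/2, 3/4), width = 3/4 - 1/2 = 1/4
  'b': [1/2 + 1/4*0/1, 1/2 + 1/4*1/2) = [1/2, 5/8)
  'a': [1/2 + 1/4*1/2, 1/2 + 1/4*3/4) = [5/8, 11/16) <- contains code 41/64
  'f': [1/2 + 1/4*3/4, 1/2 + 1/4*1/1) = [11/16, 3/4)
  emit 'a', narrow to [5/8, 11/16)
Step 3: interval [5/8, 11/16), width = 11/16 - 5/8 = 1/16
  'b': [5/8 + 1/16*0/1, 5/8 + 1/16*1/2) = [5/8, 21/32) <- contains code 41/64
  'a': [5/8 + 1/16*1/2, 5/8 + 1/16*3/4) = [21/32, 43/64)
  'f': [5/8 + 1/16*3/4, 5/8 + 1/16*1/1) = [43/64, 11/16)
  emit 'b', narrow to [5/8, 21/32)

Answer: symbol=a low=1/2 high=3/4
symbol=a low=5/8 high=11/16
symbol=b low=5/8 high=21/32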